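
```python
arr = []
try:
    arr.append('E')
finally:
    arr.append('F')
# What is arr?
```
['E', 'F']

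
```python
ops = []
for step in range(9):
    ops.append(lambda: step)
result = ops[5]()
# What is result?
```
8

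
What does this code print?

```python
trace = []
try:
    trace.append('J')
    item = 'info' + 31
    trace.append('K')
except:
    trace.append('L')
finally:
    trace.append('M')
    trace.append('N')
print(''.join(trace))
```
JLMN

Code before exception runs, then except, then all of finally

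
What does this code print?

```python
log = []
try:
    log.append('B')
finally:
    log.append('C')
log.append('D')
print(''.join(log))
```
BCD

try/finally without except, no exception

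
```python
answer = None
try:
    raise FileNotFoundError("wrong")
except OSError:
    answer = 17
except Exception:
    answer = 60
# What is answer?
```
17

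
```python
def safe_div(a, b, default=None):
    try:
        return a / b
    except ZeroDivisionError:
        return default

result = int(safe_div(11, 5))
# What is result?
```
2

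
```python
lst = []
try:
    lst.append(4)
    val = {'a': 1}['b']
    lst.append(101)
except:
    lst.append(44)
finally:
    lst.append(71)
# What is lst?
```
[4, 44, 71]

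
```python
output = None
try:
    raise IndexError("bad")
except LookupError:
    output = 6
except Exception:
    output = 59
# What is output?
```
6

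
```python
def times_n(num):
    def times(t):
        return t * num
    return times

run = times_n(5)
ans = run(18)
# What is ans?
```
90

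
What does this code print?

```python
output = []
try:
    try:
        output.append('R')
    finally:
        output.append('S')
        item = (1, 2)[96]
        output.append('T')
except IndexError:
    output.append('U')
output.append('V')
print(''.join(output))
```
RSUV

Exception in inner finally caught by outer except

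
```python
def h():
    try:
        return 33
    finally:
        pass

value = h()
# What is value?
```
33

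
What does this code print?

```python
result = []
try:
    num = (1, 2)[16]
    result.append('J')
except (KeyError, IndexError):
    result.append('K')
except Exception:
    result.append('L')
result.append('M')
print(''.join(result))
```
KM

IndexError matches tuple containing it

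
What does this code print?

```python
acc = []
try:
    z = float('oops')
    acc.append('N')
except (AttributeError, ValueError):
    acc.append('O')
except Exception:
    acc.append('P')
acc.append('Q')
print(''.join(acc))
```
OQ

ValueError matches tuple containing it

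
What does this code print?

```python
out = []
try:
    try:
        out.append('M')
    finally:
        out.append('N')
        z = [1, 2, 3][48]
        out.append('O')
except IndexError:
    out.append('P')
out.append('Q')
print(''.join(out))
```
MNPQ

Exception in inner finally caught by outer except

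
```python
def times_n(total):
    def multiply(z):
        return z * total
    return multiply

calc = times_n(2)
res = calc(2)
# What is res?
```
4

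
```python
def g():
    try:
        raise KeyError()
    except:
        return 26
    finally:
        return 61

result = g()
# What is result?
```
61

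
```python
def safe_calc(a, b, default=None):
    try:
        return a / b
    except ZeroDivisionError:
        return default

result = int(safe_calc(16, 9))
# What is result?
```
1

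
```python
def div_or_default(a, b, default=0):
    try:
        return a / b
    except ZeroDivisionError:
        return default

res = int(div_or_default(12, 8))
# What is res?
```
1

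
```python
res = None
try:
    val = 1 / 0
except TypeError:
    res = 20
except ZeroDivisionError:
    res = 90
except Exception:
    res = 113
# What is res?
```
90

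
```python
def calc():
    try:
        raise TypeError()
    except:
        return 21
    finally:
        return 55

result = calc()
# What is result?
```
55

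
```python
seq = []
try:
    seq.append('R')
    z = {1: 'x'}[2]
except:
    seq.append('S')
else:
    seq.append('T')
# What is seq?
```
['R', 'S']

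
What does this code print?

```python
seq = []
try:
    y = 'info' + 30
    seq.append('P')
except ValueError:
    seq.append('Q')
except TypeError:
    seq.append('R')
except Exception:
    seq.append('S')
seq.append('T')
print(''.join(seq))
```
RT

TypeError matches before generic Exception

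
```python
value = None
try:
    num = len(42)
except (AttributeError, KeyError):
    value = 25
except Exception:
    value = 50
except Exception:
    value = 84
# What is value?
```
50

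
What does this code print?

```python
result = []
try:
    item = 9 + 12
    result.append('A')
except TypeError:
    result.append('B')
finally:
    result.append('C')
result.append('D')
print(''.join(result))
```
ACD

finally runs after normal execution too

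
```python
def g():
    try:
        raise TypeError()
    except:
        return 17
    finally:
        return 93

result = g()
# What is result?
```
93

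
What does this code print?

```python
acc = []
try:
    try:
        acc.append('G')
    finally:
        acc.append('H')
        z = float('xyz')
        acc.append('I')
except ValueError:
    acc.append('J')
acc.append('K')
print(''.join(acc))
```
GHJK

Exception in inner finally caught by outer except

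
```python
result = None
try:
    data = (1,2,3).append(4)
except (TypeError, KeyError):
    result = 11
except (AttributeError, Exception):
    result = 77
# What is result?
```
77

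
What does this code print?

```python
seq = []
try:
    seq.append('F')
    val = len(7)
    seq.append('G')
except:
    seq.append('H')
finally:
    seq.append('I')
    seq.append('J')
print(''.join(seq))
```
FHIJ

Code before exception runs, then except, then all of finally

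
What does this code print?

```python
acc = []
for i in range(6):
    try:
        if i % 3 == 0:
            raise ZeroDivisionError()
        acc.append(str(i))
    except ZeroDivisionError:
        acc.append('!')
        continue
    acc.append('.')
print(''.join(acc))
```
!1.2.!4.5.

continue in except skips rest of loop body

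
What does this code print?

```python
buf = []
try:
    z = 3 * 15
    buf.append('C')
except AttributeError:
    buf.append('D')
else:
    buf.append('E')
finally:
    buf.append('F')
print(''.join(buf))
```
CEF

else runs before finally when no exception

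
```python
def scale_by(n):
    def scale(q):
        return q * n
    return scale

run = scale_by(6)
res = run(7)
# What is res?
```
42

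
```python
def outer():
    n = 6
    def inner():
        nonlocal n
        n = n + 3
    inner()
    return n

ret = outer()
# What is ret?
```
9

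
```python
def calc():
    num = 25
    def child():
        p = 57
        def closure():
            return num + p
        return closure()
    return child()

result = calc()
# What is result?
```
82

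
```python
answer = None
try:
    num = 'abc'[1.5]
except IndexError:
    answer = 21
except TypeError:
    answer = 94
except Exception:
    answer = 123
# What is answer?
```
94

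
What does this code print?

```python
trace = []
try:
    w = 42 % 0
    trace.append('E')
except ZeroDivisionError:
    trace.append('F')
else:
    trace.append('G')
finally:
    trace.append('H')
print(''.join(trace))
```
FH

Exception: except runs, else skipped, finally runs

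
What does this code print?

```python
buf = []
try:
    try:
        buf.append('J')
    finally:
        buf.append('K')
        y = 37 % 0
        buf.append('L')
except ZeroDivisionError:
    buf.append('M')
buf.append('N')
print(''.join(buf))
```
JKMN

Exception in inner finally caught by outer except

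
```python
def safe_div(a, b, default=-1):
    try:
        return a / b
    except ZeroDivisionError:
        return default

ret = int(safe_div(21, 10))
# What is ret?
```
2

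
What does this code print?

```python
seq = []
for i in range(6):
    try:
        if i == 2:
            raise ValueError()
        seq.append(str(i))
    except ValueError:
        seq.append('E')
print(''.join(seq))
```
01E345

Exception on i=2 caught, loop continues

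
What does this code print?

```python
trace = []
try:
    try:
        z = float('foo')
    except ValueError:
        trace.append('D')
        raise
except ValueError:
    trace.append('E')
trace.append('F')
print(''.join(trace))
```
DEF

raise without argument re-raises current exception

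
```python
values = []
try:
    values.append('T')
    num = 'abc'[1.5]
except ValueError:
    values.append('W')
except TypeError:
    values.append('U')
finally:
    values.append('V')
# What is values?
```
['T', 'U', 'V']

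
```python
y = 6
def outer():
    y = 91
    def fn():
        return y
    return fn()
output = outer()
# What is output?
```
91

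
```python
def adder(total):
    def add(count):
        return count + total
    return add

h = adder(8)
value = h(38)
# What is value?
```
46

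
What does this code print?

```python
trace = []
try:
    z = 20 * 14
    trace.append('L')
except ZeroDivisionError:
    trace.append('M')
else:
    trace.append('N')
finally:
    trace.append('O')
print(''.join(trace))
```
LNO

else runs before finally when no exception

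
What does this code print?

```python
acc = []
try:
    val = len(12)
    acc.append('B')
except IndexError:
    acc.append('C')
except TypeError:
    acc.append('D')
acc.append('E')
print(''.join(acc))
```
DE

TypeError is caught by its specific handler, not IndexError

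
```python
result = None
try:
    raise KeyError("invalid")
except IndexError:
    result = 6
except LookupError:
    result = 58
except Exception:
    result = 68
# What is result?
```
58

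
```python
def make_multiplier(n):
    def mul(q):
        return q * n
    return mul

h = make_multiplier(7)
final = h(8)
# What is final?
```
56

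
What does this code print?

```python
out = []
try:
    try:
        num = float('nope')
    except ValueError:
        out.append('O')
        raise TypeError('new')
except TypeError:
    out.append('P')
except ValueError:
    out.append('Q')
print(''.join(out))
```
OP

New TypeError raised, caught by outer TypeError handler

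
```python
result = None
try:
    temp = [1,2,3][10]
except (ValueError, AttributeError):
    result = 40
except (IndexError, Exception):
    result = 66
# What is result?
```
66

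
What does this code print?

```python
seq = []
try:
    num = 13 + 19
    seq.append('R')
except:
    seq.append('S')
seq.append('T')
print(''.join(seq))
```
RT

No exception, try block completes normally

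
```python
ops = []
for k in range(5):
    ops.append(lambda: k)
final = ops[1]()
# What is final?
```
4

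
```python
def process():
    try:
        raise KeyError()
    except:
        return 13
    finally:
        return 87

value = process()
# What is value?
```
87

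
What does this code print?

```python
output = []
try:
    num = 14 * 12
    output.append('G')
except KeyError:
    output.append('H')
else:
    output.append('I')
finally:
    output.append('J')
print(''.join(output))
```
GIJ

else runs before finally when no exception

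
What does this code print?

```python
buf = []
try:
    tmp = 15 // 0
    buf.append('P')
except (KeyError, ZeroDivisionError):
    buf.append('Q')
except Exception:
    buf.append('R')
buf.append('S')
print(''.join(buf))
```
QS

ZeroDivisionError matches tuple containing it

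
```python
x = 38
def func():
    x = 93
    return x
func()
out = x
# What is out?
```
38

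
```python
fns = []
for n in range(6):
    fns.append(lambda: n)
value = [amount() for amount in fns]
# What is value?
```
[5, 5, 5, 5, 5, 5]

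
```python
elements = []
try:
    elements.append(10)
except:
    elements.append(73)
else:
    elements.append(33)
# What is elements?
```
[10, 33]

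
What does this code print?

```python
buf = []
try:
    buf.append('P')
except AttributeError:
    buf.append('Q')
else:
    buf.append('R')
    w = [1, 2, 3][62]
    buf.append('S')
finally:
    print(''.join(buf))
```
PR

Try succeeds, else appends 'R', IndexError in else is uncaught, finally prints before exception propagates ('S' never appended)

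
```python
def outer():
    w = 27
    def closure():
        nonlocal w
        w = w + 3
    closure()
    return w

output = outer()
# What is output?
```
30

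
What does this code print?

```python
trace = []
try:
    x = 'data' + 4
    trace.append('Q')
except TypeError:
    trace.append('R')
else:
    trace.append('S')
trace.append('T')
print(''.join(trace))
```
RT

else block skipped when exception is caught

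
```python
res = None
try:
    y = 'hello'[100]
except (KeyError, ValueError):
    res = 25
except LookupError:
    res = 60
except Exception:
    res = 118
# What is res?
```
60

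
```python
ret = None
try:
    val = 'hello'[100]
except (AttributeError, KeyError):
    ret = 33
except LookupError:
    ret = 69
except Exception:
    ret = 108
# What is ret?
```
69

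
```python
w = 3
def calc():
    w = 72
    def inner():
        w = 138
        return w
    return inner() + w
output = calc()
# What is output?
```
210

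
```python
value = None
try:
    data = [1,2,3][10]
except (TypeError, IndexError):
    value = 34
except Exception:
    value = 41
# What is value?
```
34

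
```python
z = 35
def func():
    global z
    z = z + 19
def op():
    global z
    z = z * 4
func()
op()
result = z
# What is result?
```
216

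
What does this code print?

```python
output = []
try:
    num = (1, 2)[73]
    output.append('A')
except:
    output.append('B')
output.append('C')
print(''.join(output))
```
BC

Exception raised in try, caught by bare except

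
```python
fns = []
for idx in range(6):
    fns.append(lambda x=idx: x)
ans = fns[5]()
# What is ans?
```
5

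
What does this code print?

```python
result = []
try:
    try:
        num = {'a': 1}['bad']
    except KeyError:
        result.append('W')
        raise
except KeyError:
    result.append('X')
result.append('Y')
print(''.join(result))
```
WXY

raise without argument re-raises current exception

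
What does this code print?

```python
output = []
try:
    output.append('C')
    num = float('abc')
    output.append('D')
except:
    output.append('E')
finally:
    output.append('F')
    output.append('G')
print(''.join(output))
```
CEFG

Code before exception runs, then except, then all of finally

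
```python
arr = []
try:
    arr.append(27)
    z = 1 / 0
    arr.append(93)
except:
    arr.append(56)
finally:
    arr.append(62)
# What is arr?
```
[27, 56, 62]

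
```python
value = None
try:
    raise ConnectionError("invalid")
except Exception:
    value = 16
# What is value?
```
16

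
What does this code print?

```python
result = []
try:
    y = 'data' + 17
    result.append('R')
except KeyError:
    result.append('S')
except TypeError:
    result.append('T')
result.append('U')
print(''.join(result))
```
TU

TypeError is caught by its specific handler, not KeyError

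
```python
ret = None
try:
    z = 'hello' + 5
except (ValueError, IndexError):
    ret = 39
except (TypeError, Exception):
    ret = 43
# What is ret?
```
43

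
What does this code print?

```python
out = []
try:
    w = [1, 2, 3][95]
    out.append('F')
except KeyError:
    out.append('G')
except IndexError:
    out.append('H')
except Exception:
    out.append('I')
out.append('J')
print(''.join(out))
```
HJ

IndexError matches before generic Exception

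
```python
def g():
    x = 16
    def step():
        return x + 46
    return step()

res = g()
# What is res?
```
62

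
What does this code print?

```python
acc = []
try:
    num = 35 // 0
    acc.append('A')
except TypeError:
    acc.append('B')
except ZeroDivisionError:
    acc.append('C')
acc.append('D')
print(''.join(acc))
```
CD

ZeroDivisionError is caught by its specific handler, not TypeError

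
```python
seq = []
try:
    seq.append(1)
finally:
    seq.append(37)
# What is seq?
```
[1, 37]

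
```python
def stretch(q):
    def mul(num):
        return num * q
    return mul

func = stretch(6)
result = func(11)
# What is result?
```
66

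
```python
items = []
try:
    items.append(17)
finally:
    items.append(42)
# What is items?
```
[17, 42]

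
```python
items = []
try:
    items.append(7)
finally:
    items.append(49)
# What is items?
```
[7, 49]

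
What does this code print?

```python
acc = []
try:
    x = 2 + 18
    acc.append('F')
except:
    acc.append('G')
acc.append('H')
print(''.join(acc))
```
FH

No exception, try block completes normally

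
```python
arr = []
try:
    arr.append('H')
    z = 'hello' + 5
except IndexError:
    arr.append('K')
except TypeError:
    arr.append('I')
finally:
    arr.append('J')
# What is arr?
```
['H', 'I', 'J']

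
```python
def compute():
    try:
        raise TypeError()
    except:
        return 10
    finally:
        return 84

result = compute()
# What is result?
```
84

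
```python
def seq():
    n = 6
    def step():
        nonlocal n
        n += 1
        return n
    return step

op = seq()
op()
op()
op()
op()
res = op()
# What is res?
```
11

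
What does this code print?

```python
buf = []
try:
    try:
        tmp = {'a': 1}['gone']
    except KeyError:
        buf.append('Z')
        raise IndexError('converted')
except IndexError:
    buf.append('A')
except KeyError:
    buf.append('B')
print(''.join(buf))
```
ZA

New IndexError raised, caught by outer IndexError handler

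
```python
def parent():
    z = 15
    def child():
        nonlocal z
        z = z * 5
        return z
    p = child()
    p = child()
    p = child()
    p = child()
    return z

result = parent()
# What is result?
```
9375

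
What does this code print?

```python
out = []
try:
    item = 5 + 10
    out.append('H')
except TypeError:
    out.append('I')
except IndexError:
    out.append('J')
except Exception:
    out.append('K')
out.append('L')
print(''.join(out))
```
HL

No exception, try block completes normally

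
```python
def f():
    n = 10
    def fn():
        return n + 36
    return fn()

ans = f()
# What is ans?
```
46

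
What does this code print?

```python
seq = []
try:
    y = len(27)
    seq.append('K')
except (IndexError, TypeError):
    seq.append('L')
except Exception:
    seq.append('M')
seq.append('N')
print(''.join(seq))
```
LN

TypeError matches tuple containing it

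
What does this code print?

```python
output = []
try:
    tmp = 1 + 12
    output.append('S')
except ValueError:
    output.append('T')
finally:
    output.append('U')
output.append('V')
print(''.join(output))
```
SUV

finally runs after normal execution too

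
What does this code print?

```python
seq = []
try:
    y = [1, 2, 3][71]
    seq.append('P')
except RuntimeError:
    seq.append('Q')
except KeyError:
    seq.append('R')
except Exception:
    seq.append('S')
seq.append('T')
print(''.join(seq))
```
ST

IndexError not specifically caught, falls to Exception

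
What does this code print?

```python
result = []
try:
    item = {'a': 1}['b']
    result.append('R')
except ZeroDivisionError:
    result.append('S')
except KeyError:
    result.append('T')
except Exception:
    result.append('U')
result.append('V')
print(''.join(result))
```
TV

KeyError matches before generic Exception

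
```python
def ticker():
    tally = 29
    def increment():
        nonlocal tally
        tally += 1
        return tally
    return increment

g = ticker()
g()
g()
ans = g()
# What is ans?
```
32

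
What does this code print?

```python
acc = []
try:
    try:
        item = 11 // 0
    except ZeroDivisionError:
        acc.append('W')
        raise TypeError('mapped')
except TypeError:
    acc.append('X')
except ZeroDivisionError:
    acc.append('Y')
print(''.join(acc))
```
WX

New TypeError raised, caught by outer TypeError handler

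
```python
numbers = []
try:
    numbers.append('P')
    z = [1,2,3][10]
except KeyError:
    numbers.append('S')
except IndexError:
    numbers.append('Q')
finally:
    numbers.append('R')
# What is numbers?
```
['P', 'Q', 'R']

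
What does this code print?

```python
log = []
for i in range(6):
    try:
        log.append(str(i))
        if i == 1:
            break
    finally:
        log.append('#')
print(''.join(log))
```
0#1#

finally runs even when breaking out of loop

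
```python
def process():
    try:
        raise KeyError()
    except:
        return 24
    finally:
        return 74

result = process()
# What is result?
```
74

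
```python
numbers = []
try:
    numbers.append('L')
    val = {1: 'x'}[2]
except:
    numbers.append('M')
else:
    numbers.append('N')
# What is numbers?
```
['L', 'M']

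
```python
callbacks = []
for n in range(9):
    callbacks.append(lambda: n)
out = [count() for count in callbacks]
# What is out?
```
[8, 8, 8, 8, 8, 8, 8, 8, 8]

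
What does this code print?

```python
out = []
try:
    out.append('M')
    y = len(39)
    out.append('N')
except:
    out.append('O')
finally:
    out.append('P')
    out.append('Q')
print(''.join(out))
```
MOPQ

Code before exception runs, then except, then all of finally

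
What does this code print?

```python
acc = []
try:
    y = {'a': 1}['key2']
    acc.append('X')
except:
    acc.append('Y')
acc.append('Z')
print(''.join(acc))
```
YZ

Exception raised in try, caught by bare except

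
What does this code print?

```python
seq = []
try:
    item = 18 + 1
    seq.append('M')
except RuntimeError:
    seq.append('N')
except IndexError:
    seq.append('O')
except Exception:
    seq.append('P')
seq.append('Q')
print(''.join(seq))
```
MQ

No exception, try block completes normally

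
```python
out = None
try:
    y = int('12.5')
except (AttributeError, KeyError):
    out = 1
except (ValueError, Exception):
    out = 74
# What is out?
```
74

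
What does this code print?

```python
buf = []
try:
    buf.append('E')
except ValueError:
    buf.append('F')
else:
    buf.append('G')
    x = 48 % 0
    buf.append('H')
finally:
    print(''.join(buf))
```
EG

Try succeeds, else appends 'G', ZeroDivisionError in else is uncaught, finally prints before exception propagates ('H' never appended)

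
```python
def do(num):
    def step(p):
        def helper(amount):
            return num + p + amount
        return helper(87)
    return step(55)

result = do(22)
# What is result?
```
164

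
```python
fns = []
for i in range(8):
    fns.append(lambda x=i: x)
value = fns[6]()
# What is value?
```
6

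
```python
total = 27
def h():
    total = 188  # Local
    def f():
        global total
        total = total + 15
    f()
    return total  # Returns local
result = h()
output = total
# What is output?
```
42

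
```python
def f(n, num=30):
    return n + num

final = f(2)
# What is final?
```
32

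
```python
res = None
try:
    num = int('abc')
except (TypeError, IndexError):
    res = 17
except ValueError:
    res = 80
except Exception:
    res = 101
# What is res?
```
80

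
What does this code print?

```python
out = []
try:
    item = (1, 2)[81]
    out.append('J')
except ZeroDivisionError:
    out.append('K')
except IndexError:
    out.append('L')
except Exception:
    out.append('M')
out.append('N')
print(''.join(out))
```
LN

IndexError matches before generic Exception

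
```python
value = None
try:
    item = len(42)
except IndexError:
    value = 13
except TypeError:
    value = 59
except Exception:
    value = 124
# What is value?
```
59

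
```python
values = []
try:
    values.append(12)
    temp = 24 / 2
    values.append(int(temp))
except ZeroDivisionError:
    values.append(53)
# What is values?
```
[12, 12]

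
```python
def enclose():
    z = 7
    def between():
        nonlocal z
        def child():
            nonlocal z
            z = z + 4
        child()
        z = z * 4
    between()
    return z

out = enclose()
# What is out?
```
44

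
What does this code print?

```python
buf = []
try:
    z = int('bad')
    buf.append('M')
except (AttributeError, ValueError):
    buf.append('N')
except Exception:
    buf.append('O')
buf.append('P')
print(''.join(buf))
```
NP

ValueError matches tuple containing it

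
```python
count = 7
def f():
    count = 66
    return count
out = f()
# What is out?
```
66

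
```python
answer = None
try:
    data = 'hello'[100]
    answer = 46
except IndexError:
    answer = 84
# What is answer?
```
84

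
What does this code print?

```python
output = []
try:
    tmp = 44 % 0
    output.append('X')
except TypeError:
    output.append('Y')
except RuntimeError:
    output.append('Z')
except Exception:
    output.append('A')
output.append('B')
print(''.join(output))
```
AB

ZeroDivisionError not specifically caught, falls to Exception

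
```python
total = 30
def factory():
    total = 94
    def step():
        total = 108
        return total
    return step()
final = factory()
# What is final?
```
108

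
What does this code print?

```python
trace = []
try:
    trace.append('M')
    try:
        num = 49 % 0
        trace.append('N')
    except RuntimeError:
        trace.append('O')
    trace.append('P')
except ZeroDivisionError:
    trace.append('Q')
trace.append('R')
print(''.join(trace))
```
MQR

Inner handler doesn't match, propagates to outer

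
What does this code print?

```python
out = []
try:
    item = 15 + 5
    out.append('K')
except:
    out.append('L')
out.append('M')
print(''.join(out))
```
KM

No exception, try block completes normally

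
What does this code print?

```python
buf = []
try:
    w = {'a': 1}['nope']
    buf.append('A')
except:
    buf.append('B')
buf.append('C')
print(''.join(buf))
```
BC

Exception raised in try, caught by bare except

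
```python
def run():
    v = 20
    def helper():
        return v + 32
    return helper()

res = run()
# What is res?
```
52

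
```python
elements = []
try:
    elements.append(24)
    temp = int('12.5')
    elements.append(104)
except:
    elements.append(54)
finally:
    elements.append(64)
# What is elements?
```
[24, 54, 64]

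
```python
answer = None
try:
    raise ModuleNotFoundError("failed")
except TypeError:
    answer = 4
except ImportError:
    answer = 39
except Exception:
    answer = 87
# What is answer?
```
39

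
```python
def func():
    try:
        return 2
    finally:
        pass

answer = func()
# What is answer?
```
2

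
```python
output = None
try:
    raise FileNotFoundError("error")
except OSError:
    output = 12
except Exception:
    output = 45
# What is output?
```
12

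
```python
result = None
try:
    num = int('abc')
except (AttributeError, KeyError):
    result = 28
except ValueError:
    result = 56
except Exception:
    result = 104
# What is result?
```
56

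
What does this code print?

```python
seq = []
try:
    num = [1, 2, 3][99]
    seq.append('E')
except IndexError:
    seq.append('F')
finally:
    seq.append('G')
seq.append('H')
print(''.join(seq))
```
FGH

finally always runs, even after exception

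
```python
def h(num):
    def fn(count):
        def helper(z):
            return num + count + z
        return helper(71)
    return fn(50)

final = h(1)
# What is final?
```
122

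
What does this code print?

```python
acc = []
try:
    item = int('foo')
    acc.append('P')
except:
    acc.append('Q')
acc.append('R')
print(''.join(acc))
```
QR

Exception raised in try, caught by bare except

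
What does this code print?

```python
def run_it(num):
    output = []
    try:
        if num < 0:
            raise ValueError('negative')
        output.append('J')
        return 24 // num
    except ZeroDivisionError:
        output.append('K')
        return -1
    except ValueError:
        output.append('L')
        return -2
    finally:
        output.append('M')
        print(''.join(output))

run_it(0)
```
JKM

num=0 causes ZeroDivisionError, caught, finally prints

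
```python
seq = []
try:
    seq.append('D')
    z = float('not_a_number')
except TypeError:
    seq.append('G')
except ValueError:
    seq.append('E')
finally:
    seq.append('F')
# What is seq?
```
['D', 'E', 'F']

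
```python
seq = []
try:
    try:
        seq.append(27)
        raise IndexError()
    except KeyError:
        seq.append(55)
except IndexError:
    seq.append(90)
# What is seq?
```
[27, 90]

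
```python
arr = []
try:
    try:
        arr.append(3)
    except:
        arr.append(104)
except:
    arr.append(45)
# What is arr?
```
[3]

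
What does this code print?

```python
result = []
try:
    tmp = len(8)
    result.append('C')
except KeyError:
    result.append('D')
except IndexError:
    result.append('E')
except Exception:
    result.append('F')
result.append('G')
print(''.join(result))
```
FG

TypeError not specifically caught, falls to Exception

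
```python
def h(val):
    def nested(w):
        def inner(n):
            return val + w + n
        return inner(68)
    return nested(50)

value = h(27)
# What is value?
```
145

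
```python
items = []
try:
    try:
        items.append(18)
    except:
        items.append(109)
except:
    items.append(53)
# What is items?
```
[18]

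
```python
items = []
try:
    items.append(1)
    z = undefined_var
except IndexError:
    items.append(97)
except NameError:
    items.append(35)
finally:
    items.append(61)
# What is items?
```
[1, 35, 61]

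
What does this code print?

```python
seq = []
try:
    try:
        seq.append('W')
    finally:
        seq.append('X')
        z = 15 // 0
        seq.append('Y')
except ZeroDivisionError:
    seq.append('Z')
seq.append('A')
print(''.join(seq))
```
WXZA

Exception in inner finally caught by outer except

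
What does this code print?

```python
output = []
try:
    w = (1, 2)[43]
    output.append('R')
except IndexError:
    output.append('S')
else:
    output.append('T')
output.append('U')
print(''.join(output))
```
SU

else block skipped when exception is caught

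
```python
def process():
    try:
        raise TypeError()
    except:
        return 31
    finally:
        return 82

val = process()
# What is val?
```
82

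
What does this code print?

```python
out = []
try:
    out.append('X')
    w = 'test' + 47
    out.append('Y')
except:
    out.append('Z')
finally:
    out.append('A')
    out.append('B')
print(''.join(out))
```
XZAB

Code before exception runs, then except, then all of finally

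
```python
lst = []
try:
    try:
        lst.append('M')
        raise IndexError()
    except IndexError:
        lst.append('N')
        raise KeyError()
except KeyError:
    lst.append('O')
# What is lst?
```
['M', 'N', 'O']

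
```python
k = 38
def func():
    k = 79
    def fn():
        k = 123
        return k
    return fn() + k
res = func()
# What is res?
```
202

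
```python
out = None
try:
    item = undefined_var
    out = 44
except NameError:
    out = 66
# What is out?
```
66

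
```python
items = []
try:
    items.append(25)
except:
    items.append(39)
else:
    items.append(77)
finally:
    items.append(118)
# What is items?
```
[25, 77, 118]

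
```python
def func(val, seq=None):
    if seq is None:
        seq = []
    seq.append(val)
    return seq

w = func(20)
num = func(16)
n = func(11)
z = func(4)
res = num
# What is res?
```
[16]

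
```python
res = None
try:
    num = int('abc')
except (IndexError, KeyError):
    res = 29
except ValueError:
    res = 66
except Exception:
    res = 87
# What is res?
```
66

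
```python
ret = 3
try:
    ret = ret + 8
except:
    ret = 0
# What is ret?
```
11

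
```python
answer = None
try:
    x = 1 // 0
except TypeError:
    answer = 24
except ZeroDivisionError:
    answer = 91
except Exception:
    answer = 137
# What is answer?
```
91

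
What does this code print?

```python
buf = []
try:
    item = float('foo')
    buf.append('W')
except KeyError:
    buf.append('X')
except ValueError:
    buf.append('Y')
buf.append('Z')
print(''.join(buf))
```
YZ

ValueError is caught by its specific handler, not KeyError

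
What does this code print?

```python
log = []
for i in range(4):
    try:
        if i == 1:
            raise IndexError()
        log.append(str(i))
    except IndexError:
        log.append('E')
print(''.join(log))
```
0E23

Exception on i=1 caught, loop continues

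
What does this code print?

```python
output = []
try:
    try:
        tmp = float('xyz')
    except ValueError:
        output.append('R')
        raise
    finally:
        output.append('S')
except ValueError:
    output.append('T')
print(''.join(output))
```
RST

finally runs before re-raised exception propagates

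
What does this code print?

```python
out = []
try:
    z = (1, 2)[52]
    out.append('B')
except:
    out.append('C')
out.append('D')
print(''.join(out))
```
CD

Exception raised in try, caught by bare except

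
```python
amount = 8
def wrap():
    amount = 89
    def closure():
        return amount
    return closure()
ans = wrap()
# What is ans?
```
89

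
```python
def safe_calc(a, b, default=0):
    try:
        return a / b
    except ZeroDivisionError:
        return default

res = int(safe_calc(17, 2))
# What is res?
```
8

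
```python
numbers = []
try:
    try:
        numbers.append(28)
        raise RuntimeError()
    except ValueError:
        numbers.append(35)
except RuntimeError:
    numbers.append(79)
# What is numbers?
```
[28, 79]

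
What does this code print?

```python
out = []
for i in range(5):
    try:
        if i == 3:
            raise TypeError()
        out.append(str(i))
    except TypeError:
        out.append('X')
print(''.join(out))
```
012X4

Exception on i=3 caught, loop continues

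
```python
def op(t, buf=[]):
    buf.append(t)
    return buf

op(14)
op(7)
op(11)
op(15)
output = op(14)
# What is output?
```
[14, 7, 11, 15, 14]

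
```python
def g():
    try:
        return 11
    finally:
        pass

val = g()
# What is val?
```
11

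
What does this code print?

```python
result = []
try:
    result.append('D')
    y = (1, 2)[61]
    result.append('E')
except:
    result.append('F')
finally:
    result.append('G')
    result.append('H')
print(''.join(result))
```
DFGH

Code before exception runs, then except, then all of finally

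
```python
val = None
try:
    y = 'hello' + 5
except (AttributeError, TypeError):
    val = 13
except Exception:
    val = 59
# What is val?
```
13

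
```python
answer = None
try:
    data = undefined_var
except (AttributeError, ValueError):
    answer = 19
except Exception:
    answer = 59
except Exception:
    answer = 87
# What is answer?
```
59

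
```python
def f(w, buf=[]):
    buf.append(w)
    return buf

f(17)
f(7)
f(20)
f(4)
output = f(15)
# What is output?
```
[17, 7, 20, 4, 15]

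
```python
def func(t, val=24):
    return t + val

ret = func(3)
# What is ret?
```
27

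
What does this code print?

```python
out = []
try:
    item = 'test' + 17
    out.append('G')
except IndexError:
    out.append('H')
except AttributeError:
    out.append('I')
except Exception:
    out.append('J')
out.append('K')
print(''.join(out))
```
JK

TypeError not specifically caught, falls to Exception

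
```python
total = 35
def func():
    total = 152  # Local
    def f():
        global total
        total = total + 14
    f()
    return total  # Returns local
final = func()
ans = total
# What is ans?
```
49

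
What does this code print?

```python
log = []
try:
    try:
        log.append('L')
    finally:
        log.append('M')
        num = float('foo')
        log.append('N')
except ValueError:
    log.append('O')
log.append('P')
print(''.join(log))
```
LMOP

Exception in inner finally caught by outer except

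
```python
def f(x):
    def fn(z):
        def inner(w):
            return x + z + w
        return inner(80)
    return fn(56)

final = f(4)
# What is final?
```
140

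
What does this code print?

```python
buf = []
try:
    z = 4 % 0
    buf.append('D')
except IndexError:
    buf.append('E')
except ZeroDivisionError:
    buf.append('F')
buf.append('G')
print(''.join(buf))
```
FG

ZeroDivisionError is caught by its specific handler, not IndexError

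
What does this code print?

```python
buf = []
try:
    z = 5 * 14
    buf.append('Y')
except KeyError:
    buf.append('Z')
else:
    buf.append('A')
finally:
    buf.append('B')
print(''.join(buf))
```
YAB

else runs before finally when no exception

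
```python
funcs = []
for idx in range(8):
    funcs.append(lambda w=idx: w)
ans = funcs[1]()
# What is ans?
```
1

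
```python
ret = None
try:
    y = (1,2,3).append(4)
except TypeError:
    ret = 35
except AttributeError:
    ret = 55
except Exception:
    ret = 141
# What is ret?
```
55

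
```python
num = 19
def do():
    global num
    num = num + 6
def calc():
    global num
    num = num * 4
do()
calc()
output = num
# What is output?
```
100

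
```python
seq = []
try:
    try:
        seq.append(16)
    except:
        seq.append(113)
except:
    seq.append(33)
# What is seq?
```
[16]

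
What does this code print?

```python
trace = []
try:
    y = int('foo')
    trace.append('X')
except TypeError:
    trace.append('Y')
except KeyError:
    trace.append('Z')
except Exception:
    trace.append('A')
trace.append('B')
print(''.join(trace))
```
AB

ValueError not specifically caught, falls to Exception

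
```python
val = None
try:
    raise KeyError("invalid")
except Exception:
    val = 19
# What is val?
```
19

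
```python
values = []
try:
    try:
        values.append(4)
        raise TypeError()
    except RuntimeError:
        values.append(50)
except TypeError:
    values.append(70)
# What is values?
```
[4, 70]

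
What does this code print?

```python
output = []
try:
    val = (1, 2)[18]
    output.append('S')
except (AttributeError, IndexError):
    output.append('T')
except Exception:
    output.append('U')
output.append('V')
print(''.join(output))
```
TV

IndexError matches tuple containing it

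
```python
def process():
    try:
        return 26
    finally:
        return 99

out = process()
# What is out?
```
99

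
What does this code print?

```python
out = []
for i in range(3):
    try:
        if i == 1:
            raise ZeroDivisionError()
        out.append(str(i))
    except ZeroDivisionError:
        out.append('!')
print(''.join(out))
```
0!2

Exception on i=1 caught, loop continues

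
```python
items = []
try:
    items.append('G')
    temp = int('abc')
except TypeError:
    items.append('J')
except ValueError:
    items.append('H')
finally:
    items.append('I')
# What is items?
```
['G', 'H', 'I']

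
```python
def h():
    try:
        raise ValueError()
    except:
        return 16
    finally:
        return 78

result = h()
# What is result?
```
78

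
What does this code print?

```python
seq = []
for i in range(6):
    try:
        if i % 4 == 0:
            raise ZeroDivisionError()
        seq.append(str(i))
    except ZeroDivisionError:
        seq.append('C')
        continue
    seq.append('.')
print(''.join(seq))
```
C1.2.3.C5.

continue in except skips rest of loop body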